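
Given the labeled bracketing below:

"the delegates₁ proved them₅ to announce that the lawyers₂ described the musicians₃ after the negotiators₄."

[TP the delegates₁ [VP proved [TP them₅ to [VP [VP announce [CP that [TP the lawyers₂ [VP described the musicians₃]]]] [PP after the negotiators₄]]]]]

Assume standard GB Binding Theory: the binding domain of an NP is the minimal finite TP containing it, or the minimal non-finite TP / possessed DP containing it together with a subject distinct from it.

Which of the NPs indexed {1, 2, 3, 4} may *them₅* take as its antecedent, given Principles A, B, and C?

none

*them* is a pronoun, so Principle B applies: it must be free in its binding domain.
Binding domain of *them₅*: the matrix TP, whose subject is the delegates₁.
*the delegates₁* c-commands the pronoun within its binding domain → coindexation would violate Principle B.
*the lawyers₂*: the pronoun c-commands this R-expression → coindexation would violate Principle C on *the lawyers₂*.
*the musicians₃*: the pronoun c-commands this R-expression → coindexation would violate Principle C on *the musicians₃*.
*the negotiators₄*: the pronoun c-commands this R-expression → coindexation would violate Principle C on *the negotiators₄*.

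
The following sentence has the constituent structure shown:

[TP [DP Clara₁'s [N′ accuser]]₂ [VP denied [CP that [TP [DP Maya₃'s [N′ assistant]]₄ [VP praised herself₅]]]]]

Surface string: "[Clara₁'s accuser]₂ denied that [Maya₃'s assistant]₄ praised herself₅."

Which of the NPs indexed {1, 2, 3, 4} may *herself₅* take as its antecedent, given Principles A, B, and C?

{4}

*herself* is an anaphor, so Principle A applies: it must be bound in its binding domain.
Binding domain of *herself₅*: the embedded TP, whose subject is [Maya₃'s assistant]₄.
*Clara₁* does not c-command the anaphor → cannot bind it.
*[Clara₁'s accuser]₂* c-commands the anaphor but is outside its binding domain → cannot satisfy Principle A.
*Maya₃* does not c-command the anaphor → cannot bind it.
*[Maya₃'s assistant]₄* c-commands the anaphor within its binding domain → licit binder.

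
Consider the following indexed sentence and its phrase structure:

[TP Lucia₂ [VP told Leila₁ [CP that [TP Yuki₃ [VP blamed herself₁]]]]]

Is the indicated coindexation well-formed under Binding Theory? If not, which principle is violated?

Principle A

The two coindexed NPs are *Leila₁* and *herself₁*.
*herself₁* is an anaphor. Principle A requires it to be bound within its binding domain — the embedded TP, whose subject is Yuki₃.
Within that domain it is c-commanded by *Yuki₃*, which does not share its index.
*Leila₁* does c-command the anaphor, but from outside its binding domain.
The anaphor is unbound in its domain → Principle A violation.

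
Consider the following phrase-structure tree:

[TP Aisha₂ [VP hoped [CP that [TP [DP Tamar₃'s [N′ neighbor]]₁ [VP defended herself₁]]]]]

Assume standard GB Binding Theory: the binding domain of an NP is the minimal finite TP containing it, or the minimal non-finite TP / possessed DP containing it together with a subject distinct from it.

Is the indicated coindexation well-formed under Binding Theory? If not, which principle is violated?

grammatical

The two coindexed NPs are *[Tamar₃'s neighbor]₁* and *herself₁*.
*herself₁* is an anaphor; its binding domain is the embedded TP, whose subject is [Tamar₃'s neighbor]₁. *[Tamar₃'s neighbor]₁* c-commands it within that domain and shares its index, so Principle A is satisfied.
*[Tamar₃'s neighbor]₁* is an R-expression; *herself₁* does not c-command it, and no other NP shares its index, so Principle C is satisfied.
All principles are respected.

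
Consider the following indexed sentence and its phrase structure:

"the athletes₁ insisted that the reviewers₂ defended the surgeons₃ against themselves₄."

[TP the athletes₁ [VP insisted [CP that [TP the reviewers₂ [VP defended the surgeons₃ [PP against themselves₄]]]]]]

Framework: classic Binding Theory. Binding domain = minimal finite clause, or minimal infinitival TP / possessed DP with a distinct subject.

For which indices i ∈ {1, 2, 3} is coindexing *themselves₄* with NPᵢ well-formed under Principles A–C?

*themselves* is an anaphor, so Principle A applies: it must be bound in its binding domain.
Binding domain of *themselves₄*: the embedded TP, whose subject is the reviewers₂.
*the athletes₁* c-commands the anaphor but is outside its binding domain → cannot satisfy Principle A.
*the reviewers₂* c-commands the anaphor within its binding domain → licit binder.
*the surgeons₃* c-commands the anaphor within its binding domain → licit binder.

{2, 3}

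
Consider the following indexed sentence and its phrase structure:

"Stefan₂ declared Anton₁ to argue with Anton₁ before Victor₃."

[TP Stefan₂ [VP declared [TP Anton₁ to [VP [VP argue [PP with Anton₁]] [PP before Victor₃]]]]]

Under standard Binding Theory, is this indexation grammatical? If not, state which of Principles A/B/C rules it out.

The two coindexed NPs are *Anton₁* (the higher occurrence) and *Anton₁* (the lower occurrence).
*Anton₁* (the lower occurrence) is an R-expression. Principle C requires it to be free everywhere.
*Anton₁* (the higher occurrence) c-commands it and carries the same index.
The R-expression is bound → Principle C violation.

Principle C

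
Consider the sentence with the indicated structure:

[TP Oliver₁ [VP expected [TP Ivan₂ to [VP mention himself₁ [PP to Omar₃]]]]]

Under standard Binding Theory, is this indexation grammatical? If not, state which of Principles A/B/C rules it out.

The two coindexed NPs are *Oliver₁* and *himself₁*.
*himself₁* is an anaphor. Principle A requires it to be bound within its binding domain — the embedded TP, whose subject is Ivan₂.
Within that domain it is c-commanded by *Ivan₂*, which does not share its index.
*Oliver₁* does c-command the anaphor, but from outside its binding domain.
The anaphor is unbound in its domain → Principle A violation.

Principle A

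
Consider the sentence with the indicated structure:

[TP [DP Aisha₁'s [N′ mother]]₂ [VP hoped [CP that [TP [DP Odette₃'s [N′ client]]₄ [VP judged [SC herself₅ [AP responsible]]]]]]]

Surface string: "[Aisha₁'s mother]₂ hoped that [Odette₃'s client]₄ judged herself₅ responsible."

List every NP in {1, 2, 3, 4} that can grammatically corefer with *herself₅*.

{4}

*herself* is an anaphor, so Principle A applies: it must be bound in its binding domain.
Binding domain of *herself₅*: the embedded TP, whose subject is [Odette₃'s client]₄.
*Aisha₁* does not c-command the anaphor → cannot bind it.
*[Aisha₁'s mother]₂* c-commands the anaphor but is outside its binding domain → cannot satisfy Principle A.
*Odette₃* does not c-command the anaphor → cannot bind it.
*[Odette₃'s client]₄* c-commands the anaphor within its binding domain → licit binder.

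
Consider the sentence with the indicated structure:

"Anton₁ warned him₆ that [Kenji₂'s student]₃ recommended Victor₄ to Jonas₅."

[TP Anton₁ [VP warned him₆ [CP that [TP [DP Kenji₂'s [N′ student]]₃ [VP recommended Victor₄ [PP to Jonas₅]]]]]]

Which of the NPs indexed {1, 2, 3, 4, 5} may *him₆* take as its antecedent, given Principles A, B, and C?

none

*him* is a pronoun, so Principle B applies: it must be free in its binding domain.
Binding domain of *him₆*: the matrix TP, whose subject is Anton₁.
*Anton₁* c-commands the pronoun within its binding domain → coindexation would violate Principle B.
*Kenji₂*: the pronoun c-commands this R-expression → coindexation would violate Principle C on *Kenji₂*.
*[Kenji₂'s student]₃*: the pronoun c-commands this R-expression → coindexation would violate Principle C on *[Kenji₂'s student]₃*.
*Victor₄*: the pronoun c-commands this R-expression → coindexation would violate Principle C on *Victor₄*.
*Jonas₅*: the pronoun c-commands this R-expression → coindexation would violate Principle C on *Jonas₅*.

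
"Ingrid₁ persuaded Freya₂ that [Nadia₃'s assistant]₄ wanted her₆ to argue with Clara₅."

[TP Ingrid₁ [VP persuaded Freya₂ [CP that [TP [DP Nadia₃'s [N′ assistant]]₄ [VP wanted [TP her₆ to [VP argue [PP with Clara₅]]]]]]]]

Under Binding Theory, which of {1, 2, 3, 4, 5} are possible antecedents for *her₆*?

*her* is a pronoun, so Principle B applies: it must be free in its binding domain.
Binding domain of *her₆*: the embedded TP, whose subject is [Nadia₃'s assistant]₄.
*Ingrid₁* c-commands the pronoun but from outside its binding domain, and is not c-commanded by it → coindexation permitted.
*Freya₂* c-commands the pronoun but from outside its binding domain, and is not c-commanded by it → coindexation permitted.
*Nadia₃* and the pronoun do not c-command one another → neither Principle B nor Principle C is at stake; coindexation permitted.
*[Nadia₃'s assistant]₄* c-commands the pronoun within its binding domain → coindexation would violate Principle B.
*Clara₅*: the pronoun c-commands this R-expression → coindexation would violate Principle C on *Clara₅*.

{1, 2, 3}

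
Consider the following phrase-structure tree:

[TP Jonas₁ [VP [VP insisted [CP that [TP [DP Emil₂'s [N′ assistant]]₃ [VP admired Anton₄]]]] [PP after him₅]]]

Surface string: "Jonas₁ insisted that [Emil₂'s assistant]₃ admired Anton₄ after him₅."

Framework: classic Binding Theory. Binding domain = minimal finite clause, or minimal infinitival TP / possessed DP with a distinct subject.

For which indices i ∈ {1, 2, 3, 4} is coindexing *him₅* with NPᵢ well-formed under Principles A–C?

*him* is a pronoun, so Principle B applies: it must be free in its binding domain.
Binding domain of *him₅*: the matrix TP, whose subject is Jonas₁.
*Jonas₁* c-commands the pronoun within its binding domain → coindexation would violate Principle B.
*Emil₂* and the pronoun do not c-command one another → neither Principle B nor Principle C is at stake; coindexation permitted.
*[Emil₂'s assistant]₃* and the pronoun do not c-command one another → neither Principle B nor Principle C is at stake; coindexation permitted.
*Anton₄* and the pronoun do not c-command one another → neither Principle B nor Principle C is at stake; coindexation permitted.

{2, 3, 4}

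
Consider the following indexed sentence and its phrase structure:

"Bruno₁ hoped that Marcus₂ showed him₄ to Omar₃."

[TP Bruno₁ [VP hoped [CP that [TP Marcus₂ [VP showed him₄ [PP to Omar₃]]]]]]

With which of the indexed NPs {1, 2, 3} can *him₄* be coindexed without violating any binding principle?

*him* is a pronoun, so Principle B applies: it must be free in its binding domain.
Binding domain of *him₄*: the embedded TP, whose subject is Marcus₂.
*Bruno₁* c-commands the pronoun but from outside its binding domain, and is not c-commanded by it → coindexation permitted.
*Marcus₂* c-commands the pronoun within its binding domain → coindexation would violate Principle B.
*Omar₃*: the pronoun c-commands this R-expression → coindexation would violate Principle C on *Omar₃*.

{1}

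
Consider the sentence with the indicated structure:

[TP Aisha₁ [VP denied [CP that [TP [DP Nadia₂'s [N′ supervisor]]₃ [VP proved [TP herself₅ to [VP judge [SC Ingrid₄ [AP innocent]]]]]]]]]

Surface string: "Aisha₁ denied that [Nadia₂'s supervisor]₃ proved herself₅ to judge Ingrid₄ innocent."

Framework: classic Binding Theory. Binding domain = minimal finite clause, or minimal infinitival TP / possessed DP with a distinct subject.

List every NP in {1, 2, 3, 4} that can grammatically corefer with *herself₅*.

{3}

*herself* is an anaphor, so Principle A applies: it must be bound in its binding domain.
Binding domain of *herself₅*: the embedded TP, whose subject is [Nadia₂'s supervisor]₃.
*Aisha₁* c-commands the anaphor but is outside its binding domain → cannot satisfy Principle A.
*Nadia₂* does not c-command the anaphor → cannot bind it.
*[Nadia₂'s supervisor]₃* c-commands the anaphor within its binding domain → licit binder.
*Ingrid₄* does not c-command the anaphor → cannot bind it.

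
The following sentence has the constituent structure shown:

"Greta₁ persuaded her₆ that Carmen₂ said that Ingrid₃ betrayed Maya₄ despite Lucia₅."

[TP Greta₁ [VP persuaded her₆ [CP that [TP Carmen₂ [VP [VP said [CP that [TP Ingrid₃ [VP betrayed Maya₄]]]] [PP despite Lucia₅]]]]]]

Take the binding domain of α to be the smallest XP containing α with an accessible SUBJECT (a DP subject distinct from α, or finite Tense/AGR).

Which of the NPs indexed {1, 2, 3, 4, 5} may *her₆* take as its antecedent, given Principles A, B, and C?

none

*her* is a pronoun, so Principle B applies: it must be free in its binding domain.
Binding domain of *her₆*: the matrix TP, whose subject is Greta₁.
*Greta₁* c-commands the pronoun within its binding domain → coindexation would violate Principle B.
*Carmen₂*: the pronoun c-commands this R-expression → coindexation would violate Principle C on *Carmen₂*.
*Ingrid₃*: the pronoun c-commands this R-expression → coindexation would violate Principle C on *Ingrid₃*.
*Maya₄*: the pronoun c-commands this R-expression → coindexation would violate Principle C on *Maya₄*.
*Lucia₅*: the pronoun c-commands this R-expression → coindexation would violate Principle C on *Lucia₅*.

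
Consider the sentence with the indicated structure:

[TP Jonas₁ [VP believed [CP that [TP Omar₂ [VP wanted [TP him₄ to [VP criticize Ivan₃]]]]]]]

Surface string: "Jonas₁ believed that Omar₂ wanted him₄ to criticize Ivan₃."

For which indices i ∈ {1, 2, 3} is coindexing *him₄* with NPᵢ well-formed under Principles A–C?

*him* is a pronoun, so Principle B applies: it must be free in its binding domain.
Binding domain of *him₄*: the embedded TP, whose subject is Omar₂.
*Jonas₁* c-commands the pronoun but from outside its binding domain, and is not c-commanded by it → coindexation permitted.
*Omar₂* c-commands the pronoun within its binding domain → coindexation would violate Principle B.
*Ivan₃*: the pronoun c-commands this R-expression → coindexation would violate Principle C on *Ivan₃*.

{1}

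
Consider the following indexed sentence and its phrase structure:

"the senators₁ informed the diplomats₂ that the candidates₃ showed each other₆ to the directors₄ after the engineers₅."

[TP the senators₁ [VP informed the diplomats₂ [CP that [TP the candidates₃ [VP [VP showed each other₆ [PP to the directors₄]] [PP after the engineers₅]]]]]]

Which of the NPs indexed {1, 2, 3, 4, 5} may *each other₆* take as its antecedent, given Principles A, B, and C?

{3}

*each other* is an anaphor, so Principle A applies: it must be bound in its binding domain.
Binding domain of *each other₆*: the embedded TP, whose subject is the candidates₃.
*the senators₁* c-commands the anaphor but is outside its binding domain → cannot satisfy Principle A.
*the diplomats₂* c-commands the anaphor but is outside its binding domain → cannot satisfy Principle A.
*the candidates₃* c-commands the anaphor within its binding domain → licit binder.
*the directors₄* does not c-command the anaphor → cannot bind it.
*the engineers₅* does not c-command the anaphor → cannot bind it.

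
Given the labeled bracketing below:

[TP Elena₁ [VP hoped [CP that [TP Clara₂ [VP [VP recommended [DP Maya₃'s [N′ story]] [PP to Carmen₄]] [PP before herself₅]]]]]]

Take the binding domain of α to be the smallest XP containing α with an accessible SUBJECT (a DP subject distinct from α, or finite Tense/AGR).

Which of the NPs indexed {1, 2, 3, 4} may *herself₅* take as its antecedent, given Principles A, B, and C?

{2}

*herself* is an anaphor, so Principle A applies: it must be bound in its binding domain.
Binding domain of *herself₅*: the embedded TP, whose subject is Clara₂.
*Elena₁* c-commands the anaphor but is outside its binding domain → cannot satisfy Principle A.
*Clara₂* c-commands the anaphor within its binding domain → licit binder.
*Maya₃* does not c-command the anaphor → cannot bind it.
*Carmen₄* does not c-command the anaphor → cannot bind it.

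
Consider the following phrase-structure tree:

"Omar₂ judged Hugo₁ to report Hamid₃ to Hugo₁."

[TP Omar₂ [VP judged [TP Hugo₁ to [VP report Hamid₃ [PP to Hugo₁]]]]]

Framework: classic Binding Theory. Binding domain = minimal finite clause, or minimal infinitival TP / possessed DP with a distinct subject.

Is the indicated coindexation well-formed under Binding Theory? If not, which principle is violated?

Principle C

The two coindexed NPs are *Hugo₁* (the lower occurrence) and *Hugo₁* (the higher occurrence).
*Hugo₁* (the lower occurrence) is an R-expression. Principle C requires it to be free everywhere.
*Hugo₁* (the higher occurrence) c-commands it and carries the same index.
The R-expression is bound → Principle C violation.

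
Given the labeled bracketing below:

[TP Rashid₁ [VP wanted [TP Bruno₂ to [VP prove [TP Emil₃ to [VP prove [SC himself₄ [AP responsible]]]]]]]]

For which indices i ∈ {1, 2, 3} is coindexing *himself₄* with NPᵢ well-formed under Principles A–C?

{3}

*himself* is an anaphor, so Principle A applies: it must be bound in its binding domain.
Binding domain of *himself₄*: the embedded TP, whose subject is Emil₃.
*Rashid₁* c-commands the anaphor but is outside its binding domain → cannot satisfy Principle A.
*Bruno₂* c-commands the anaphor but is outside its binding domain → cannot satisfy Principle A.
*Emil₃* c-commands the anaphor within its binding domain → licit binder.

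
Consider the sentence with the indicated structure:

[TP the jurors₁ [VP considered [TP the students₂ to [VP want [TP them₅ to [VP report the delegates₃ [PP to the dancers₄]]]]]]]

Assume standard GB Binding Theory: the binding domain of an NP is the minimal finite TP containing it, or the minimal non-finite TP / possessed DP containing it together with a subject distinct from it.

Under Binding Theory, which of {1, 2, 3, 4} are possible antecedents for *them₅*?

*them* is a pronoun, so Principle B applies: it must be free in its binding domain.
Binding domain of *them₅*: the embedded TP, whose subject is the students₂.
*the jurors₁* c-commands the pronoun but from outside its binding domain, and is not c-commanded by it → coindexation permitted.
*the students₂* c-commands the pronoun within its binding domain → coindexation would violate Principle B.
*the delegates₃*: the pronoun c-commands this R-expression → coindexation would violate Principle C on *the delegates₃*.
*the dancers₄*: the pronoun c-commands this R-expression → coindexation would violate Principle C on *the dancers₄*.

{1}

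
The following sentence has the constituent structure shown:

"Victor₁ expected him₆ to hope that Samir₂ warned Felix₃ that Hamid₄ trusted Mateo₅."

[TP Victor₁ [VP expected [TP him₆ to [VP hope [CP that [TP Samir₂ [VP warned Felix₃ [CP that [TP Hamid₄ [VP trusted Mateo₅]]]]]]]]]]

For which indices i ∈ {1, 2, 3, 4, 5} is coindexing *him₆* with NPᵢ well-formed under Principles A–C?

none

*him* is a pronoun, so Principle B applies: it must be free in its binding domain.
Binding domain of *him₆*: the matrix TP, whose subject is Victor₁.
*Victor₁* c-commands the pronoun within its binding domain → coindexation would violate Principle B.
*Samir₂*: the pronoun c-commands this R-expression → coindexation would violate Principle C on *Samir₂*.
*Felix₃*: the pronoun c-commands this R-expression → coindexation would violate Principle C on *Felix₃*.
*Hamid₄*: the pronoun c-commands this R-expression → coindexation would violate Principle C on *Hamid₄*.
*Mateo₅*: the pronoun c-commands this R-expression → coindexation would violate Principle C on *Mateo₅*.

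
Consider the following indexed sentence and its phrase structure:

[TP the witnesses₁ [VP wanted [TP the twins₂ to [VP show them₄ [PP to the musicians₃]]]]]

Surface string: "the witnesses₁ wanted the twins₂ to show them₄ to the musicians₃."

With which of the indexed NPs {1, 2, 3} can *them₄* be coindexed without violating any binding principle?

{1}

*them* is a pronoun, so Principle B applies: it must be free in its binding domain.
Binding domain of *them₄*: the embedded TP, whose subject is the twins₂.
*the witnesses₁* c-commands the pronoun but from outside its binding domain, and is not c-commanded by it → coindexation permitted.
*the twins₂* c-commands the pronoun within its binding domain → coindexation would violate Principle B.
*the musicians₃*: the pronoun c-commands this R-expression → coindexation would violate Principle C on *the musicians₃*.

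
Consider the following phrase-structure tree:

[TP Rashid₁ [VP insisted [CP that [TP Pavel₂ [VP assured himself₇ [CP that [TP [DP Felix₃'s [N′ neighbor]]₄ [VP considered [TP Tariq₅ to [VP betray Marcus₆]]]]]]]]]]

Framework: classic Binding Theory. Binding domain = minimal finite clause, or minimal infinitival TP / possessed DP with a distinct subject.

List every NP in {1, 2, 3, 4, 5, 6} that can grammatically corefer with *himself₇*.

{2}

*himself* is an anaphor, so Principle A applies: it must be bound in its binding domain.
Binding domain of *himself₇*: the embedded TP, whose subject is Pavel₂.
*Rashid₁* c-commands the anaphor but is outside its binding domain → cannot satisfy Principle A.
*Pavel₂* c-commands the anaphor within its binding domain → licit binder.
*Felix₃* does not c-command the anaphor → cannot bind it.
*[Felix₃'s neighbor]₄* does not c-command the anaphor → cannot bind it.
*Tariq₅* does not c-command the anaphor → cannot bind it.
*Marcus₆* does not c-command the anaphor → cannot bind it.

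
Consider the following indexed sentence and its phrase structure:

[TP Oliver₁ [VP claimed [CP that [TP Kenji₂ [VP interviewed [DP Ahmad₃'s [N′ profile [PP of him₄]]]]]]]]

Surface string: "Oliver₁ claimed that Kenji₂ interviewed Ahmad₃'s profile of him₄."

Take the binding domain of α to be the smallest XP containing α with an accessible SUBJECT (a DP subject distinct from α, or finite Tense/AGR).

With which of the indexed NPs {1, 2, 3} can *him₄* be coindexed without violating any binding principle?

{1, 2}

*him* is a pronoun, so Principle B applies: it must be free in its binding domain.
Binding domain of *him₄*: the possessed DP, whose subject is Ahmad₃.
*Oliver₁* c-commands the pronoun but from outside its binding domain, and is not c-commanded by it → coindexation permitted.
*Kenji₂* c-commands the pronoun but from outside its binding domain, and is not c-commanded by it → coindexation permitted.
*Ahmad₃* c-commands the pronoun within its binding domain → coindexation would violate Principle B.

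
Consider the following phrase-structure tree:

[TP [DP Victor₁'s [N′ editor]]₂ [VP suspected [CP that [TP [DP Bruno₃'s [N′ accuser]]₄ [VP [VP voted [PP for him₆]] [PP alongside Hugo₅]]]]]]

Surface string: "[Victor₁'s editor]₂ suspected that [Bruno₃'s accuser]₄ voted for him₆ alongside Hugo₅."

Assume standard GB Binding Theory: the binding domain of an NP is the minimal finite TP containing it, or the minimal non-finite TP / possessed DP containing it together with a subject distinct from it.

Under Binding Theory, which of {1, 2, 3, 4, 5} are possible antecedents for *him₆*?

*him* is a pronoun, so Principle B applies: it must be free in its binding domain.
Binding domain of *him₆*: the embedded TP, whose subject is [Bruno₃'s accuser]₄.
*Victor₁* and the pronoun do not c-command one another → neither Principle B nor Principle C is at stake; coindexation permitted.
*[Victor₁'s editor]₂* c-commands the pronoun but from outside its binding domain, and is not c-commanded by it → coindexation permitted.
*Bruno₃* and the pronoun do not c-command one another → neither Principle B nor Principle C is at stake; coindexation permitted.
*[Bruno₃'s accuser]₄* c-commands the pronoun within its binding domain → coindexation would violate Principle B.
*Hugo₅* and the pronoun do not c-command one another → neither Principle B nor Principle C is at stake; coindexation permitted.

{1, 2, 3, 5}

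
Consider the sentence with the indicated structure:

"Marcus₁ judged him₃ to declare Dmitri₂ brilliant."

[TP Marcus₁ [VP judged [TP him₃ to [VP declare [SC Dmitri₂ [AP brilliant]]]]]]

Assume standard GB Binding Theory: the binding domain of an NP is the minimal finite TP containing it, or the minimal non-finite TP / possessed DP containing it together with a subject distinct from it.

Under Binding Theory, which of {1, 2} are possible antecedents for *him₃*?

none

*him* is a pronoun, so Principle B applies: it must be free in its binding domain.
Binding domain of *him₃*: the matrix TP, whose subject is Marcus₁.
*Marcus₁* c-commands the pronoun within its binding domain → coindexation would violate Principle B.
*Dmitri₂*: the pronoun c-commands this R-expression → coindexation would violate Principle C on *Dmitri₂*.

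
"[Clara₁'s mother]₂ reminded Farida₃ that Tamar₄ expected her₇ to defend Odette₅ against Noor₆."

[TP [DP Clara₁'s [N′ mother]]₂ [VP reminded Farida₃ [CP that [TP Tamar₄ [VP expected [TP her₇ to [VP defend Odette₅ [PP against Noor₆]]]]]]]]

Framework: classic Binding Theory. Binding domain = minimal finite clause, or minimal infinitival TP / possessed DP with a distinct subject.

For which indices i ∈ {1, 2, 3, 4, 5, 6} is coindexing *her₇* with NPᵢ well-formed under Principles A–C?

{1, 2, 3}

*her* is a pronoun, so Principle B applies: it must be free in its binding domain.
Binding domain of *her₇*: the embedded TP, whose subject is Tamar₄.
*Clara₁* and the pronoun do not c-command one another → neither Principle B nor Principle C is at stake; coindexation permitted.
*[Clara₁'s mother]₂* c-commands the pronoun but from outside its binding domain, and is not c-commanded by it → coindexation permitted.
*Farida₃* c-commands the pronoun but from outside its binding domain, and is not c-commanded by it → coindexation permitted.
*Tamar₄* c-commands the pronoun within its binding domain → coindexation would violate Principle B.
*Odette₅*: the pronoun c-commands this R-expression → coindexation would violate Principle C on *Odette₅*.
*Noor₆*: the pronoun c-commands this R-expression → coindexation would violate Principle C on *Noor₆*.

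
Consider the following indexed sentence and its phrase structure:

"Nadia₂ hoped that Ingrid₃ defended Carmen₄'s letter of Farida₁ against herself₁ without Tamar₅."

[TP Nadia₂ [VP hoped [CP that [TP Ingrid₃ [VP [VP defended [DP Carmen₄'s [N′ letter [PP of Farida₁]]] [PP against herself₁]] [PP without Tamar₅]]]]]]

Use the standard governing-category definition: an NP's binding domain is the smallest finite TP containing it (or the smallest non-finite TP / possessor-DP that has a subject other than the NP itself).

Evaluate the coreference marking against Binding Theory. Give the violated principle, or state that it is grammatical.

Principle A

The two coindexed NPs are *Farida₁* and *herself₁*.
*herself₁* is an anaphor. Principle A requires it to be bound within its binding domain — the embedded TP, whose subject is Ingrid₃.
Within that domain it is c-commanded by *Ingrid₃*, which does not share its index.
*Farida₁* does not c-command the anaphor at all.
The anaphor is unbound in its domain → Principle A violation.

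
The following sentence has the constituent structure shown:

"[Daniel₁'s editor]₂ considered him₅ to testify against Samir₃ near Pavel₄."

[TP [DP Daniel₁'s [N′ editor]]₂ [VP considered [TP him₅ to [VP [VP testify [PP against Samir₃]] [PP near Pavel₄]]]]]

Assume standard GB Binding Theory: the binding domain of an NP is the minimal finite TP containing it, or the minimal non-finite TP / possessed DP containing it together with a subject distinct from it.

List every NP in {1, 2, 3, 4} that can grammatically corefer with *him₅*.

{1}

*him* is a pronoun, so Principle B applies: it must be free in its binding domain.
Binding domain of *him₅*: the matrix TP, whose subject is [Daniel₁'s editor]₂.
*Daniel₁* and the pronoun do not c-command one another → neither Principle B nor Principle C is at stake; coindexation permitted.
*[Daniel₁'s editor]₂* c-commands the pronoun within its binding domain → coindexation would violate Principle B.
*Samir₃*: the pronoun c-commands this R-expression → coindexation would violate Principle C on *Samir₃*.
*Pavel₄*: the pronoun c-commands this R-expression → coindexation would violate Principle C on *Pavel₄*.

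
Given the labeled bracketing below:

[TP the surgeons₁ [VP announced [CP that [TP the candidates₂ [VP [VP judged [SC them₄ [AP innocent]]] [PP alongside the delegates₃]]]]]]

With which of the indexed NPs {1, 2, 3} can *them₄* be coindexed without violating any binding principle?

*them* is a pronoun, so Principle B applies: it must be free in its binding domain.
Binding domain of *them₄*: the embedded TP, whose subject is the candidates₂.
*the surgeons₁* c-commands the pronoun but from outside its binding domain, and is not c-commanded by it → coindexation permitted.
*the candidates₂* c-commands the pronoun within its binding domain → coindexation would violate Principle B.
*the delegates₃* and the pronoun do not c-command one another → neither Principle B nor Principle C is at stake; coindexation permitted.

{1, 3}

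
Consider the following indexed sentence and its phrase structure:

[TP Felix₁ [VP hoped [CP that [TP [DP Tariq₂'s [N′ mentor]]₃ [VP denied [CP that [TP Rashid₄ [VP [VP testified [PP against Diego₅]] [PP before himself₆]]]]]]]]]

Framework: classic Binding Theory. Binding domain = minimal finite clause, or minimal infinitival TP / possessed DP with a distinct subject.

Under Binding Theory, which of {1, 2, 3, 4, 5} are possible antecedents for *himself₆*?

*himself* is an anaphor, so Principle A applies: it must be bound in its binding domain.
Binding domain of *himself₆*: the embedded TP, whose subject is Rashid₄.
*Felix₁* c-commands the anaphor but is outside its binding domain → cannot satisfy Principle A.
*Tariq₂* does not c-command the anaphor → cannot bind it.
*[Tariq₂'s mentor]₃* c-commands the anaphor but is outside its binding domain → cannot satisfy Principle A.
*Rashid₄* c-commands the anaphor within its binding domain → licit binder.
*Diego₅* does not c-command the anaphor → cannot bind it.

{4}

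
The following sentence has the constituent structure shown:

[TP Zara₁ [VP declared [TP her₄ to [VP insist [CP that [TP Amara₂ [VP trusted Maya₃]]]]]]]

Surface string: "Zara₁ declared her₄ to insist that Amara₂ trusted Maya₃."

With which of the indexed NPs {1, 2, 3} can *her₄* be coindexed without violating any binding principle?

*her* is a pronoun, so Principle B applies: it must be free in its binding domain.
Binding domain of *her₄*: the matrix TP, whose subject is Zara₁.
*Zara₁* c-commands the pronoun within its binding domain → coindexation would violate Principle B.
*Amara₂*: the pronoun c-commands this R-expression → coindexation would violate Principle C on *Amara₂*.
*Maya₃*: the pronoun c-commands this R-expression → coindexation would violate Principle C on *Maya₃*.

none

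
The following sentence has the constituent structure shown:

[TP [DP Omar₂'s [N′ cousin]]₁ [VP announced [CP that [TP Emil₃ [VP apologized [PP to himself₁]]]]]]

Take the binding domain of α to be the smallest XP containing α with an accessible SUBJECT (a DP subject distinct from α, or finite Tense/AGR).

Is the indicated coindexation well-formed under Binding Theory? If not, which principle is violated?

Principle A

The two coindexed NPs are *[Omar₂'s cousin]₁* and *himself₁*.
*himself₁* is an anaphor. Principle A requires it to be bound within its binding domain — the embedded TP, whose subject is Emil₃.
Within that domain it is c-commanded by *Emil₃*, which does not share its index.
*[Omar₂'s cousin]₁* does c-command the anaphor, but from outside its binding domain.
The anaphor is unbound in its domain → Principle A violation.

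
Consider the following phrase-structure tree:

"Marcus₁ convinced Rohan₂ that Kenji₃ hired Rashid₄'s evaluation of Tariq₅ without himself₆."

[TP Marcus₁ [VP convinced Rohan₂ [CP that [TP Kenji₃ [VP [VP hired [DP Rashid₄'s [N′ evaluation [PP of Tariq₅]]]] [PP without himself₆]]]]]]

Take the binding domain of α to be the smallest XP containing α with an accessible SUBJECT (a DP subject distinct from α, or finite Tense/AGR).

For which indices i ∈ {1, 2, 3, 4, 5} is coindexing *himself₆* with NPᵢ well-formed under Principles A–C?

{3}

*himself* is an anaphor, so Principle A applies: it must be bound in its binding domain.
Binding domain of *himself₆*: the embedded TP, whose subject is Kenji₃.
*Marcus₁* c-commands the anaphor but is outside its binding domain → cannot satisfy Principle A.
*Rohan₂* c-commands the anaphor but is outside its binding domain → cannot satisfy Principle A.
*Kenji₃* c-commands the anaphor within its binding domain → licit binder.
*Rashid₄* does not c-command the anaphor → cannot bind it.
*Tariq₅* does not c-command the anaphor → cannot bind it.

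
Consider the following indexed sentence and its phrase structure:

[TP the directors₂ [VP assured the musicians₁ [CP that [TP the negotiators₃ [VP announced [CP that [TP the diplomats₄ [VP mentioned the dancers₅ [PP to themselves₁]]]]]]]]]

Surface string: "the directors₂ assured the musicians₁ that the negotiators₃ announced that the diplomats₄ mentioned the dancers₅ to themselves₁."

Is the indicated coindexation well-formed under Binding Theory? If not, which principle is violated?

The two coindexed NPs are *the musicians₁* and *themselves₁*.
*themselves₁* is an anaphor. Principle A requires it to be bound within its binding domain — the embedded TP, whose subject is the diplomats₄.
Within that domain it is c-commanded by *the diplomats₄*, *the dancers₅*, none of which share its index.
*the musicians₁* does c-command the anaphor, but from outside its binding domain.
The anaphor is unbound in its domain → Principle A violation.

Principle A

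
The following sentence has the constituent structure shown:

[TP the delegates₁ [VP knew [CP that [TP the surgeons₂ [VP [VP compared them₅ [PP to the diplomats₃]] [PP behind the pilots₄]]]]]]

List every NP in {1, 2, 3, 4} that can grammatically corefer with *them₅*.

*them* is a pronoun, so Principle B applies: it must be free in its binding domain.
Binding domain of *them₅*: the embedded TP, whose subject is the surgeons₂.
*the delegates₁* c-commands the pronoun but from outside its binding domain, and is not c-commanded by it → coindexation permitted.
*the surgeons₂* c-commands the pronoun within its binding domain → coindexation would violate Principle B.
*the diplomats₃*: the pronoun c-commands this R-expression → coindexation would violate Principle C on *the diplomats₃*.
*the pilots₄* and the pronoun do not c-command one another → neither Principle B nor Principle C is at stake; coindexation permitted.

{1, 4}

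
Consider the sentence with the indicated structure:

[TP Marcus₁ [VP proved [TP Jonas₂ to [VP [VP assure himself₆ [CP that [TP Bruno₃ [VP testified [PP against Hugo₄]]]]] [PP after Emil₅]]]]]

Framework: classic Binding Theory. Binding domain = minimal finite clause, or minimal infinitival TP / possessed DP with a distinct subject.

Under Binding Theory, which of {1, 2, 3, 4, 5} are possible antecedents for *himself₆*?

{2}

*himself* is an anaphor, so Principle A applies: it must be bound in its binding domain.
Binding domain of *himself₆*: the embedded TP, whose subject is Jonas₂.
*Marcus₁* c-commands the anaphor but is outside its binding domain → cannot satisfy Principle A.
*Jonas₂* c-commands the anaphor within its binding domain → licit binder.
*Bruno₃* does not c-command the anaphor → cannot bind it.
*Hugo₄* does not c-command the anaphor → cannot bind it.
*Emil₅* does not c-command the anaphor → cannot bind it.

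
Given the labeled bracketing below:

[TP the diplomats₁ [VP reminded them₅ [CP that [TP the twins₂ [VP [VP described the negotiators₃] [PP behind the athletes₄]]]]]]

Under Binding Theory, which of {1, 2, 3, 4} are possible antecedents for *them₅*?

none

*them* is a pronoun, so Principle B applies: it must be free in its binding domain.
Binding domain of *them₅*: the matrix TP, whose subject is the diplomats₁.
*the diplomats₁* c-commands the pronoun within its binding domain → coindexation would violate Principle B.
*the twins₂*: the pronoun c-commands this R-expression → coindexation would violate Principle C on *the twins₂*.
*the negotiators₃*: the pronoun c-commands this R-expression → coindexation would violate Principle C on *the negotiators₃*.
*the athletes₄*: the pronoun c-commands this R-expression → coindexation would violate Principle C on *the athletes₄*.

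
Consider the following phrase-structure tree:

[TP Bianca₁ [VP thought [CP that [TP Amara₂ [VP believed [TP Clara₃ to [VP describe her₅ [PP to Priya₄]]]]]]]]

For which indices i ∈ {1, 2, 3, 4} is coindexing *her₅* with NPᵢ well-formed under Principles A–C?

{1, 2}

*her* is a pronoun, so Principle B applies: it must be free in its binding domain.
Binding domain of *her₅*: the embedded TP, whose subject is Clara₃.
*Bianca₁* c-commands the pronoun but from outside its binding domain, and is not c-commanded by it → coindexation permitted.
*Amara₂* c-commands the pronoun but from outside its binding domain, and is not c-commanded by it → coindexation permitted.
*Clara₃* c-commands the pronoun within its binding domain → coindexation would violate Principle B.
*Priya₄*: the pronoun c-commands this R-expression → coindexation would violate Principle C on *Priya₄*.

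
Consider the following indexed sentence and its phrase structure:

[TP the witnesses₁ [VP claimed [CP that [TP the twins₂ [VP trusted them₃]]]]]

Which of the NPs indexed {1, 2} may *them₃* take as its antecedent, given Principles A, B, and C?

*them* is a pronoun, so Principle B applies: it must be free in its binding domain.
Binding domain of *them₃*: the embedded TP, whose subject is the twins₂.
*the witnesses₁* c-commands the pronoun but from outside its binding domain, and is not c-commanded by it → coindexation permitted.
*the twins₂* c-commands the pronoun within its binding domain → coindexation would violate Principle B.

{1}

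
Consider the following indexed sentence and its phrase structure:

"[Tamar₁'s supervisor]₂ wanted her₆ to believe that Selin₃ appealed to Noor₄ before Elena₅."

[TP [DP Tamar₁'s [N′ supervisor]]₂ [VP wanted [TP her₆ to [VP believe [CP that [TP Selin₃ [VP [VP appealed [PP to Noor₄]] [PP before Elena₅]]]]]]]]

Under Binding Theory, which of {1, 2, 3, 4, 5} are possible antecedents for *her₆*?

{1}

*her* is a pronoun, so Principle B applies: it must be free in its binding domain.
Binding domain of *her₆*: the matrix TP, whose subject is [Tamar₁'s supervisor]₂.
*Tamar₁* and the pronoun do not c-command one another → neither Principle B nor Principle C is at stake; coindexation permitted.
*[Tamar₁'s supervisor]₂* c-commands the pronoun within its binding domain → coindexation would violate Principle B.
*Selin₃*: the pronoun c-commands this R-expression → coindexation would violate Principle C on *Selin₃*.
*Noor₄*: the pronoun c-commands this R-expression → coindexation would violate Principle C on *Noor₄*.
*Elena₅*: the pronoun c-commands this R-expression → coindexation would violate Principle C on *Elena₅*.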